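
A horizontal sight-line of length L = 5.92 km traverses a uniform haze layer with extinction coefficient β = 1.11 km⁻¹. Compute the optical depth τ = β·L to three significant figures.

6.57

τ = β·L = 1.11 × 5.92 = 6.5712.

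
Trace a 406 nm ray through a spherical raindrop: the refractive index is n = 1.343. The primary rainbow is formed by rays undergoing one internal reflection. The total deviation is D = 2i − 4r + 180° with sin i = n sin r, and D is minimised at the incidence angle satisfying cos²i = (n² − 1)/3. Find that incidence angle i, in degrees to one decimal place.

58.8°

cos²i = (1.343² − 1)/3 = (1.80365 − 1)/3 = 0.26788.
cos i = 0.51757, so i = 58.830°.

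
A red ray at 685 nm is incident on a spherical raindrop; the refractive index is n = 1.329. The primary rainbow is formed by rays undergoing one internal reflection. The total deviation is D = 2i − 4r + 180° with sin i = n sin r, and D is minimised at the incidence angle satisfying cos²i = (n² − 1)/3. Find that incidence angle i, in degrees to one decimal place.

cos²i = (1.329² − 1)/3 = (1.76624 − 1)/3 = 0.25541.
cos i = 0.50538, so i = 59.643°.

59.6°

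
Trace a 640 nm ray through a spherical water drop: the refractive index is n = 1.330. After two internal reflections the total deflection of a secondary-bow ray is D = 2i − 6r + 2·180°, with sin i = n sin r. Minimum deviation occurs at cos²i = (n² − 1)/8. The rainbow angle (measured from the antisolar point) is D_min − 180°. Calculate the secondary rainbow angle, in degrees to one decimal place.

50.1°

cos²i = (1.76890 − 1)/8 = 0.09611; i = arccos(0.31002) = 71.940°.
sin r = sin 71.940°/1.330 = 0.71483; r = 45.630°.
D_min = 2·71.940° − 6·45.630° + 360° = 230.101°.
Rainbow angle = D_min − 180° = 50.101°.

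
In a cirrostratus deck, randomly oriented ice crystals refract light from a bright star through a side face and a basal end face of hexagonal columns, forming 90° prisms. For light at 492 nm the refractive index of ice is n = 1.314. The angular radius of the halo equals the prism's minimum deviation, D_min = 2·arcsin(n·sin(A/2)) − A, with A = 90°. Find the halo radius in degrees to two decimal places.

46.60°

n·sin(A/2) = 1.314 × sin 45° = 1.314 × 0.7071 = 0.9291.
D_min = 2·arcsin(0.9291) − 90° = 2 × 68.301° − 90° = 46.602°.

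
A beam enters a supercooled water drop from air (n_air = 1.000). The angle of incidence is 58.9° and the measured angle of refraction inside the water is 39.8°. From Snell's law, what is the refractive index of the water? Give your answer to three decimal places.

1.338

n = sin θ_i / sin θ_r = sin 58.9° / sin 39.8° = 0.8563 / 0.6401 = 1.3377.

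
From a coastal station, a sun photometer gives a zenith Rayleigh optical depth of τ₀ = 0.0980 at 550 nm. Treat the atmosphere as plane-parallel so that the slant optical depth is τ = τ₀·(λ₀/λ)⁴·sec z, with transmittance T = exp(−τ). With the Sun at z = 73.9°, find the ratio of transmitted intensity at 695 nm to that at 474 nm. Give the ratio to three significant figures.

Airmass: sec 73.9° = 3.6060.
τ(695 nm) = 0.0980 × (550/695)⁴ × 3.6060 = 0.0980 × 0.3922 × 3.6060 = 0.1386.
τ(474 nm) = 0.0980 × (550/474)⁴ × 3.6060 = 0.0980 × 1.8127 × 3.6060 = 0.6406.
T(695)/T(474) = exp(τ_B − τ_A) = exp(0.5020) = 1.6520.

1.65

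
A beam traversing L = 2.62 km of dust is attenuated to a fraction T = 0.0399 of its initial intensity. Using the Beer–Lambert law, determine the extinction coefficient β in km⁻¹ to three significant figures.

Beer–Lambert: T = exp(−βL) ⇒ β = −ln(T)/L = −ln(0.0399)/2.62 = 3.2214/2.62 = 1.23 km⁻¹.

1.23 km⁻¹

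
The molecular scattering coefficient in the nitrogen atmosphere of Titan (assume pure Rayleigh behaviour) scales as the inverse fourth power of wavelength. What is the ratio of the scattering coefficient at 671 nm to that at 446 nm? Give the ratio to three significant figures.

0.195

Rayleigh scattering ∝ λ⁻⁴, so the ratio of coefficients is the inverse fourth power of the wavelength ratio.
σ(671)/σ(446) = (446/671)⁴ = (0.6647)⁴ = 0.1952.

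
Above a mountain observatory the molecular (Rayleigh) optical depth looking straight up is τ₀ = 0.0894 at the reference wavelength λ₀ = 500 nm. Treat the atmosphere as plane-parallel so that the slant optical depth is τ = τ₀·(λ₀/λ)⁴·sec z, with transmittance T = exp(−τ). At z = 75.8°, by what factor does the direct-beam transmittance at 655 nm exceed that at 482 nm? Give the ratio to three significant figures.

Airmass: sec 75.8° = 4.0765.
τ(655 nm) = 0.0894 × (500/655)⁴ × 4.0765 = 0.0894 × 0.3396 × 4.0765 = 0.1237.
τ(482 nm) = 0.0894 × (500/482)⁴ × 4.0765 = 0.0894 × 1.1580 × 4.0765 = 0.4220.
T(655)/T(482) = exp(τ_B − τ_A) = exp(0.2983) = 1.3475.

1.35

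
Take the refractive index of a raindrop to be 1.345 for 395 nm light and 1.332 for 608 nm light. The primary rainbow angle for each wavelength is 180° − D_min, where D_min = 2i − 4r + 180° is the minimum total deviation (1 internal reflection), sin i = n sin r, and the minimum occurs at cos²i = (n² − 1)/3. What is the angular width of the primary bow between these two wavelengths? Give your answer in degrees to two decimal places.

1.86°

At 395 nm (n = 1.345): cos²i = 0.26967 → i = 58.715°, r = 39.448°, D_min = 139.635°, rainbow angle = 40.365°.
At 608 nm (n = 1.332): cos²i = 0.25807 → i = 59.469°, r = 40.290°, D_min = 137.776°, rainbow angle = 42.224°.
Angular width = |40.365° − 42.224°| = 1.859°.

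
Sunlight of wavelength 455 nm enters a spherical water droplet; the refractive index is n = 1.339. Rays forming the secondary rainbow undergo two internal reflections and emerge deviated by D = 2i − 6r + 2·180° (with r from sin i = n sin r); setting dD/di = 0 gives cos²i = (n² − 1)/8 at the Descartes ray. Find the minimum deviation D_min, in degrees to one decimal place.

cos²i = (1.79292 − 1)/8 = 0.09912; i = arccos(0.31483) = 71.650°.
sin r = sin 71.650°/1.339 = 0.70885; r = 45.141°.
D_min = 2·71.650° − 6·45.141° + 360° = 232.451°.

232.5°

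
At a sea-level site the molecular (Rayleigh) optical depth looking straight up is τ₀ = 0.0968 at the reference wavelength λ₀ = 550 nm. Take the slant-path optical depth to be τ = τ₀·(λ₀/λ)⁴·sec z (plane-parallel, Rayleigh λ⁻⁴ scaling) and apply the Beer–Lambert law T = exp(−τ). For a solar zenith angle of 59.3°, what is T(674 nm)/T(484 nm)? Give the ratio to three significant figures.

1.26

Airmass: sec 59.3° = 1.9587.
τ(674 nm) = 0.0968 × (550/674)⁴ × 1.9587 = 0.0968 × 0.4434 × 1.9587 = 0.0841.
τ(484 nm) = 0.0968 × (550/484)⁴ × 1.9587 = 0.0968 × 1.6675 × 1.9587 = 0.3162.
T(674)/T(484) = exp(τ_B − τ_A) = exp(0.2321) = 1.2612.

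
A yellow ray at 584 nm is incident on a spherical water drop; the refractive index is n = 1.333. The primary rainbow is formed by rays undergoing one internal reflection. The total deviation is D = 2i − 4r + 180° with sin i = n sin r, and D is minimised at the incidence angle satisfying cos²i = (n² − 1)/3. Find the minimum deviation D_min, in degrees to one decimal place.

cos²i = (1.77689 − 1)/3 = 0.25896; i = arccos(0.50888) = 59.410°.
sin r = sin 59.410°/1.333 = 0.64579; r = 40.225°.
D_min = 2·59.410° − 4·40.225° + 180° = 137.922°.

137.9°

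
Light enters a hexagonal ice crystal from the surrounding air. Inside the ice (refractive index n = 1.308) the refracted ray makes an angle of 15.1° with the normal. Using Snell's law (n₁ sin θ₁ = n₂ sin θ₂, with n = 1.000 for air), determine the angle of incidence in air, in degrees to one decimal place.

19.9°

Snell: sin θ_i = n · sin θ_r = 1.308 × sin 15.1° = 1.308 × 0.2605 = 0.3407.
θ_i = arcsin(0.3407) = 19.92°.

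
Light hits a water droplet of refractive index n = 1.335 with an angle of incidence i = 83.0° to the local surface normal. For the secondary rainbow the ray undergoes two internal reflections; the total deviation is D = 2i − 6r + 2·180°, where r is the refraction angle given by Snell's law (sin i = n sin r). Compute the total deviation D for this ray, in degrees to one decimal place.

237.8°

sin r = sin 83.0° / 1.335 = 0.9925/1.335 = 0.7435; r = 48.03°.
D = 2·83.0° − 6·48.03° + 2·180° = 166.00° − 288.17° + 360° = 237.83°.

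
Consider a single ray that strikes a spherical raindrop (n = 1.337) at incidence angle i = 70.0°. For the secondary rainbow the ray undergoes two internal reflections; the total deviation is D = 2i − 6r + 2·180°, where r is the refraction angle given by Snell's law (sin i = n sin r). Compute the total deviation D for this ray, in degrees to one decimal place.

sin r = sin 70.0° / 1.337 = 0.9397/1.337 = 0.7028; r = 44.66°.
D = 2·70.0° − 6·44.66° + 2·180° = 140.00° − 267.93° + 360° = 232.07°.

232.1°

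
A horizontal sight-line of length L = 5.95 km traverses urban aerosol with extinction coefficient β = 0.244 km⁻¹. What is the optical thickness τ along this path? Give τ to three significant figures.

1.45

τ = β·L = 0.244 × 5.95 = 1.4518.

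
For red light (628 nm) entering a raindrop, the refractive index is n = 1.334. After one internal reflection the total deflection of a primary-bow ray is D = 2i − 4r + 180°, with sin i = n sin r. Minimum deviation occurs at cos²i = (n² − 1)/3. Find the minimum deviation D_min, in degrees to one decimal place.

138.1°

cos²i = (1.77956 − 1)/3 = 0.25985; i = arccos(0.50976) = 59.352°.
sin r = sin 59.352°/1.334 = 0.64492; r = 40.159°.
D_min = 2·59.352° − 4·40.159° + 180° = 138.067°.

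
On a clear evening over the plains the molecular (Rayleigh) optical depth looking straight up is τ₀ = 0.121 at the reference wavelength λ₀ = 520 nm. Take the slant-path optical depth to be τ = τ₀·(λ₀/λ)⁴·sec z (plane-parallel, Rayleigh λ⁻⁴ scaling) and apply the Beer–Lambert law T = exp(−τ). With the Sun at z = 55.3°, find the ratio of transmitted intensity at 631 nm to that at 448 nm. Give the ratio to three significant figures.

1.33

Airmass: sec 55.3° = 1.7566.
τ(631 nm) = 0.121 × (520/631)⁴ × 1.7566 = 0.121 × 0.4612 × 1.7566 = 0.0980.
τ(448 nm) = 0.121 × (520/448)⁴ × 1.7566 = 0.121 × 1.8151 × 1.7566 = 0.3858.
T(631)/T(448) = exp(τ_B − τ_A) = exp(0.2878) = 1.3335.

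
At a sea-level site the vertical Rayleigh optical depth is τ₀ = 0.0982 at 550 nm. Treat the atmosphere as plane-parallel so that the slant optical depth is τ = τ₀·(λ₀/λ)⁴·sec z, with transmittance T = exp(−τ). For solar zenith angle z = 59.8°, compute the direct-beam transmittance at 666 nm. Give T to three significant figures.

0.913

sec 59.8° = 1.9880.
τ = 0.0982 × (550/666)⁴ × 1.9880 = 0.0982 × 0.4651 × 1.9880 = 0.0908.
T = exp(−0.0908) = 0.9132.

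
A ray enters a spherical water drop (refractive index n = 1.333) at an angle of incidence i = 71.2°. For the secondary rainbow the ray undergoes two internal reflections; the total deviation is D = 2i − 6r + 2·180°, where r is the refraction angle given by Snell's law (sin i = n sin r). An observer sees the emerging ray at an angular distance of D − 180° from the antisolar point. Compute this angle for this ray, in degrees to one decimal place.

sin r = sin 71.2° / 1.333 = 0.9466/1.333 = 0.7102; r = 45.25°.
D = 2·71.2° − 6·45.25° + 2·180° = 142.40° − 271.49° + 360° = 230.91°.
Angle from antisolar point = D − 180° = 50.91°.

50.9°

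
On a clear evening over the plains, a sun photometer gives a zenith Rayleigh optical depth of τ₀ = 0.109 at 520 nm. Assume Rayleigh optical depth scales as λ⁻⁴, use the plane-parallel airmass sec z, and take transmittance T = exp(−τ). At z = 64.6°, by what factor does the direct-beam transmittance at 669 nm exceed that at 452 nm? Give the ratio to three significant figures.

Airmass: sec 64.6° = 2.3314.
τ(669 nm) = 0.109 × (520/669)⁴ × 2.3314 = 0.109 × 0.3650 × 2.3314 = 0.0928.
τ(452 nm) = 0.109 × (520/452)⁴ × 2.3314 = 0.109 × 1.7517 × 2.3314 = 0.4451.
T(669)/T(452) = exp(τ_B − τ_A) = exp(0.3524) = 1.4225.

1.42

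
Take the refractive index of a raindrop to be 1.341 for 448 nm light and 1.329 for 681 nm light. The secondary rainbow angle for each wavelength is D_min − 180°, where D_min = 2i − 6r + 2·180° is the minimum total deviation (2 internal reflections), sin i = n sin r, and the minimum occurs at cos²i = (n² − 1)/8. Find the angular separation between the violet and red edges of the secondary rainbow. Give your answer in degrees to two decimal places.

At 448 nm (n = 1.341): cos²i = 0.09979 → i = 71.586°, r = 45.034°, D_min = 232.966°, rainbow angle = 52.966°.
At 681 nm (n = 1.329): cos²i = 0.09578 → i = 71.972°, r = 45.685°, D_min = 229.837°, rainbow angle = 49.837°.
Angular width = |52.966° − 49.837°| = 3.129°.

3.13°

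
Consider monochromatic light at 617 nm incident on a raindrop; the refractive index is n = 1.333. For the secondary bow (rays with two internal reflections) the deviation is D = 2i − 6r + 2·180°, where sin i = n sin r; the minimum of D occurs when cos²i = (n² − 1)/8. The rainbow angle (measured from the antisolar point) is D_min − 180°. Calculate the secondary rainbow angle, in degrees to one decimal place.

50.9°

cos²i = (1.77689 − 1)/8 = 0.09711; i = arccos(0.31163) = 71.843°.
sin r = sin 71.843°/1.333 = 0.71283; r = 45.466°.
D_min = 2·71.843° − 6·45.466° + 360° = 230.891°.
Rainbow angle = D_min − 180° = 50.891°.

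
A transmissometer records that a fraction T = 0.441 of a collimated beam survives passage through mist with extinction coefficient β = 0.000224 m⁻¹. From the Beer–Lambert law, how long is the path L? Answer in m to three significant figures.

Beer–Lambert: T = exp(−βL) ⇒ L = −ln(T)/β = −ln(0.441)/0.000224 = 0.8187/0.000224 = 3655 m.

3650 m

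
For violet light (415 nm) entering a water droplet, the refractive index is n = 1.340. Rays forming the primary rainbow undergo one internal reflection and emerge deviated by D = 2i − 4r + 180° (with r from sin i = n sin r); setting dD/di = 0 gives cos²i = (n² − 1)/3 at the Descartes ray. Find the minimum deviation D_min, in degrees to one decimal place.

cos²i = (1.79560 − 1)/3 = 0.26520; i = arccos(0.51498) = 59.004°.
sin r = sin 59.004°/1.340 = 0.63971; r = 39.770°.
D_min = 2·59.004° − 4·39.770° + 180° = 138.929°.

138.9°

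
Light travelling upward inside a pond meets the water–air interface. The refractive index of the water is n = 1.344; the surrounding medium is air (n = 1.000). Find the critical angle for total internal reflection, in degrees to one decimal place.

sin θ_c = n_air / n = 1.000 / 1.344 = 0.7440.
θ_c = arcsin(0.7440) = 48.08°.

48.1°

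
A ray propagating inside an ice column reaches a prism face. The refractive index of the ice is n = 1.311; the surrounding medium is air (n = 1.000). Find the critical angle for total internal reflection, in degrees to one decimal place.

sin θ_c = n_air / n = 1.000 / 1.311 = 0.7628.
θ_c = arcsin(0.7628) = 49.71°.

49.7°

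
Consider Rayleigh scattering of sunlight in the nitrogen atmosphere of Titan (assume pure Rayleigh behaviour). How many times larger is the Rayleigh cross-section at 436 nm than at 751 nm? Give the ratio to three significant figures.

Rayleigh scattering ∝ λ⁻⁴, so the ratio of coefficients is the inverse fourth power of the wavelength ratio.
σ(436)/σ(751) = (751/436)⁴ = (1.7225)⁴ = 8.803.

8.80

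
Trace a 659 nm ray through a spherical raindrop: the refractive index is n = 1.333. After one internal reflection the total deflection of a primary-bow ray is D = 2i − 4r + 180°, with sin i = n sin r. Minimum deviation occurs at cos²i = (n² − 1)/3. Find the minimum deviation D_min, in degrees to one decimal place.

cos²i = (1.77689 − 1)/3 = 0.25896; i = arccos(0.50888) = 59.410°.
sin r = sin 59.410°/1.333 = 0.64579; r = 40.225°.
D_min = 2·59.410° − 4·40.225° + 180° = 137.922°.

137.9°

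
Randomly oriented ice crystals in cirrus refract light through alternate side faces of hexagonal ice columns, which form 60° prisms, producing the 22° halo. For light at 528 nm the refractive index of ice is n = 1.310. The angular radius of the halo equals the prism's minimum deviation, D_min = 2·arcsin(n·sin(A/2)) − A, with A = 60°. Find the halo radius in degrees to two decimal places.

n·sin(A/2) = 1.310 × sin 30° = 1.310 × 0.5000 = 0.6550.
D_min = 2·arcsin(0.6550) − 60° = 2 × 40.920° − 60° = 21.839°.

21.84°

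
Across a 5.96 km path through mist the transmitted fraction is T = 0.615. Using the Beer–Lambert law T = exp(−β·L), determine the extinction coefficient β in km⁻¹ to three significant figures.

Beer–Lambert: T = exp(−βL) ⇒ β = −ln(T)/L = −ln(0.615)/5.96 = 0.4861/5.96 = 0.08157 km⁻¹.

0.0816 km⁻¹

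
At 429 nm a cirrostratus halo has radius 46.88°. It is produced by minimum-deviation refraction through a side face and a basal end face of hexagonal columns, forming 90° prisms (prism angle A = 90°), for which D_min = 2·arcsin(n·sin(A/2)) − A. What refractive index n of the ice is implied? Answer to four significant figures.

Rearranging: n = sin((D_min + A)/2) / sin(A/2).
(D_min + A)/2 = (46.88° + 90°)/2 = 68.440°.
n = sin 68.440° / sin 45° = 0.9300 / 0.7071 = 1.3153.

1.315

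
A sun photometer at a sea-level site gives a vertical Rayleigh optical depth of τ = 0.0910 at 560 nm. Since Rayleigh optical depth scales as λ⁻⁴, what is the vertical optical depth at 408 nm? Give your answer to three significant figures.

τ(408 nm) = τ(560 nm) × (560/408)⁴ = 0.0910 × (1.3725)⁴ = 0.0910 × 3.5490 = 0.3230.

0.323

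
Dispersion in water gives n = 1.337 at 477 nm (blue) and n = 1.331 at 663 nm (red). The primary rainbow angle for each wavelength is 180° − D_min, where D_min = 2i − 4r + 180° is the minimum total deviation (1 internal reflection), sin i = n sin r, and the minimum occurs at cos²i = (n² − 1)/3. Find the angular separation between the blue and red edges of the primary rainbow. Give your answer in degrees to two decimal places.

0.87°

At 477 nm (n = 1.337): cos²i = 0.26252 → i = 59.178°, r = 39.964°, D_min = 138.500°, rainbow angle = 41.500°.
At 663 nm (n = 1.331): cos²i = 0.25719 → i = 59.527°, r = 40.356°, D_min = 137.630°, rainbow angle = 42.370°.
Angular width = |41.500° − 42.370°| = 0.870°.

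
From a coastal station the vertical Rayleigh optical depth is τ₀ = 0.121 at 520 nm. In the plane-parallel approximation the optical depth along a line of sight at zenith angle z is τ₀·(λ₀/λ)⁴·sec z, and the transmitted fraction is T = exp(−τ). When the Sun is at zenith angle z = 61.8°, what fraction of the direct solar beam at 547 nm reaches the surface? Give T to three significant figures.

0.811

sec 61.8° = 2.1162.
τ = 0.121 × (520/547)⁴ × 2.1162 = 0.121 × 0.8167 × 2.1162 = 0.2091.
T = exp(−0.2091) = 0.8113.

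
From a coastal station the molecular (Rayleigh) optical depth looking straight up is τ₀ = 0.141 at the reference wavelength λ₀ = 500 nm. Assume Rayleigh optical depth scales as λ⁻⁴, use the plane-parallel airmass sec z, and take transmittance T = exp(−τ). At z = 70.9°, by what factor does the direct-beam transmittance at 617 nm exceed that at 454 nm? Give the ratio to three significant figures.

1.57

Airmass: sec 70.9° = 3.0561.
τ(617 nm) = 0.141 × (500/617)⁴ × 3.0561 = 0.141 × 0.4313 × 3.0561 = 0.1858.
τ(454 nm) = 0.141 × (500/454)⁴ × 3.0561 = 0.141 × 1.4711 × 3.0561 = 0.6339.
T(617)/T(454) = exp(τ_B − τ_A) = exp(0.4481) = 1.5653.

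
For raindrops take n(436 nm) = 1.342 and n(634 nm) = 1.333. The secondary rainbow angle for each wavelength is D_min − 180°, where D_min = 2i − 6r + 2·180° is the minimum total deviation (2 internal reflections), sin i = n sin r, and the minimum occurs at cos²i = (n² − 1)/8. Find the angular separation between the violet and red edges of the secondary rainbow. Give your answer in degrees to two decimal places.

2.33°

At 436 nm (n = 1.342): cos²i = 0.10012 → i = 71.554°, r = 44.981°, D_min = 233.222°, rainbow angle = 53.222°.
At 634 nm (n = 1.333): cos²i = 0.09711 → i = 71.843°, r = 45.466°, D_min = 230.891°, rainbow angle = 50.891°.
Angular width = |53.222° − 50.891°| = 2.331°.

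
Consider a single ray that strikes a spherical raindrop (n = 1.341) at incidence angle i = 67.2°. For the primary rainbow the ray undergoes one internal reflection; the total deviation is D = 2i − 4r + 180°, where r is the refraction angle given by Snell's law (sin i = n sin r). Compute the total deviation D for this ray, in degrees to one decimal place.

140.7°

sin r = sin 67.2° / 1.341 = 0.9219/1.341 = 0.6874; r = 43.43°.
D = 2·67.2° − 4·43.43° + 180° = 134.40° − 173.71° + 180° = 140.69°.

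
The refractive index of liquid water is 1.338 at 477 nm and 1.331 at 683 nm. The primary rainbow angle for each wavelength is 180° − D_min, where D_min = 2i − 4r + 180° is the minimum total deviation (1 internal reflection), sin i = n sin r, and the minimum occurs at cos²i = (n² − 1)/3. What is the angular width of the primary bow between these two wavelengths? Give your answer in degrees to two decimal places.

At 477 nm (n = 1.338): cos²i = 0.26341 → i = 59.120°, r = 39.899°, D_min = 138.643°, rainbow angle = 41.357°.
At 683 nm (n = 1.331): cos²i = 0.25719 → i = 59.527°, r = 40.356°, D_min = 137.630°, rainbow angle = 42.370°.
Angular width = |41.357° − 42.370°| = 1.013°.

1.01°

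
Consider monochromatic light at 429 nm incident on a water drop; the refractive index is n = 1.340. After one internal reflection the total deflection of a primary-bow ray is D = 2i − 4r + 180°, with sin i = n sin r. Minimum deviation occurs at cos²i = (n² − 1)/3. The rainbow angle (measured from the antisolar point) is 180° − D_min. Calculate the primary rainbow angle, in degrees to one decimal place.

cos²i = (1.79560 − 1)/3 = 0.26520; i = arccos(0.51498) = 59.004°.
sin r = sin 59.004°/1.340 = 0.63971; r = 39.770°.
D_min = 2·59.004° − 4·39.770° + 180° = 138.929°.
Rainbow angle = 180° − D_min = 41.071°.

41.1°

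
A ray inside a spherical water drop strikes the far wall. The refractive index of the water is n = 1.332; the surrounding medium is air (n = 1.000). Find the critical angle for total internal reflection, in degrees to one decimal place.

sin θ_c = n_air / n = 1.000 / 1.332 = 0.7508.
θ_c = arcsin(0.7508) = 48.66°.

48.7°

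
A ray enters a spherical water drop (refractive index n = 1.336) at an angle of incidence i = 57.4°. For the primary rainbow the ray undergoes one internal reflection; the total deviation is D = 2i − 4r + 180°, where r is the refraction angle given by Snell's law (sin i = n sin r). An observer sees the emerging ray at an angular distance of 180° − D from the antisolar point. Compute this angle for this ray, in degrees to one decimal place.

sin r = sin 57.4° / 1.336 = 0.8425/1.336 = 0.6306; r = 39.09°.
D = 2·57.4° − 4·39.09° + 180° = 114.80° − 156.37° + 180° = 138.43°.
Angle from antisolar point = 180° − D = 41.57°.

41.6°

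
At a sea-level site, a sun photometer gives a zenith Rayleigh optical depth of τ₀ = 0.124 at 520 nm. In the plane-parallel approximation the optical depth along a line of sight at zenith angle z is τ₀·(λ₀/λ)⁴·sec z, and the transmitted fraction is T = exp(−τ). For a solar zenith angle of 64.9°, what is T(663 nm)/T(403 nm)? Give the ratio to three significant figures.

2.01

Airmass: sec 64.9° = 2.3574.
τ(663 nm) = 0.124 × (520/663)⁴ × 2.3574 = 0.124 × 0.3784 × 2.3574 = 0.1106.
τ(403 nm) = 0.124 × (520/403)⁴ × 2.3574 = 0.124 × 2.7720 × 2.3574 = 0.8103.
T(663)/T(403) = exp(τ_B − τ_A) = exp(0.6997) = 2.0131.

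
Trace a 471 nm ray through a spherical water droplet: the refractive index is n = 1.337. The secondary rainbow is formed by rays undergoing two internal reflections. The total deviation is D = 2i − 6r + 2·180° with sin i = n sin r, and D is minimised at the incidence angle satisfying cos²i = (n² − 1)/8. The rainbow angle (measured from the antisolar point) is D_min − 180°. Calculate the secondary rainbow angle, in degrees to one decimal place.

51.9°

cos²i = (1.78757 − 1)/8 = 0.09845; i = arccos(0.31376) = 71.714°.
sin r = sin 71.714°/1.337 = 0.71017; r = 45.249°.
D_min = 2·71.714° − 6·45.249° + 360° = 231.934°.
Rainbow angle = D_min − 180° = 51.934°.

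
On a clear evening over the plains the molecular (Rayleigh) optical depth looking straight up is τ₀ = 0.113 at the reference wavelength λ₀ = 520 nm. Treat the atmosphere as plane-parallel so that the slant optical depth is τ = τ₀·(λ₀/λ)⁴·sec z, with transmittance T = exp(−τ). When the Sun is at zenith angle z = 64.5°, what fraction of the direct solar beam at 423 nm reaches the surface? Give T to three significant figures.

0.549

sec 64.5° = 2.3228.
τ = 0.113 × (520/423)⁴ × 2.3228 = 0.113 × 2.2838 × 2.3228 = 0.5994.
T = exp(−0.5994) = 0.5491.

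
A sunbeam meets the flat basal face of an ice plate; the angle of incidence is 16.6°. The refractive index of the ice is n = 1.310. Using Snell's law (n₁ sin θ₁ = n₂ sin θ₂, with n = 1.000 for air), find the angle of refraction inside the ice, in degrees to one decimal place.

Snell: sin θ_r = sin θ_i / n = sin 16.6° / 1.310 = 0.2857 / 1.310 = 0.2181.
θ_r = arcsin(0.2181) = 12.60°.

12.6°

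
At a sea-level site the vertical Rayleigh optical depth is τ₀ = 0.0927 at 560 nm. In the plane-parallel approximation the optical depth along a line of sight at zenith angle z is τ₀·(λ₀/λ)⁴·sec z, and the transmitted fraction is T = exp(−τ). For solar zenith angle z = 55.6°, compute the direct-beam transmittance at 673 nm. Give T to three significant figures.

0.924

sec 55.6° = 1.7700.
τ = 0.0927 × (560/673)⁴ × 1.7700 = 0.0927 × 0.4794 × 1.7700 = 0.0787.
T = exp(−0.0787) = 0.9244.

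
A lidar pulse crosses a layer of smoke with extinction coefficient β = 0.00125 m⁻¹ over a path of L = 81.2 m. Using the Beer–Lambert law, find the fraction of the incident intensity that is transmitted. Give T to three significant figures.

τ = β·L = 0.00125 × 81.2 = 0.1015.
T = exp(−0.1015) = 0.9035.

0.903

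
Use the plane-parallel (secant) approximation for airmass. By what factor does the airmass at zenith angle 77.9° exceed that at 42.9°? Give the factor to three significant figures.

X(77.9°)/X(42.9°) = sec 77.9° / sec 42.9° = cos 42.9° / cos 77.9° = 0.7325/0.2096 = 3.4946.

3.49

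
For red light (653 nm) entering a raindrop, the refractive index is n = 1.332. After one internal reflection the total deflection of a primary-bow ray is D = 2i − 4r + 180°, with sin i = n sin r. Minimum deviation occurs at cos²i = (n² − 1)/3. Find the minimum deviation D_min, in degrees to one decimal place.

137.8°

cos²i = (1.77422 − 1)/3 = 0.25807; i = arccos(0.50801) = 59.469°.
sin r = sin 59.469°/1.332 = 0.64666; r = 40.290°.
D_min = 2·59.469° − 4·40.290° + 180° = 137.776°.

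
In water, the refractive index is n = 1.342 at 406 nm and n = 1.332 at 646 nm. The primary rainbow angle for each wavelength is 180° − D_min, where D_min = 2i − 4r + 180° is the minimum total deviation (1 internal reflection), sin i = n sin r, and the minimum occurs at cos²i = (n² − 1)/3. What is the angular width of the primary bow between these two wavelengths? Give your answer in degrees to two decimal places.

At 406 nm (n = 1.342): cos²i = 0.26699 → i = 58.888°, r = 39.641°, D_min = 139.213°, rainbow angle = 40.787°.
At 646 nm (n = 1.332): cos²i = 0.25807 → i = 59.469°, r = 40.290°, D_min = 137.776°, rainbow angle = 42.224°.
Angular width = |40.787° − 42.224°| = 1.437°.

1.44°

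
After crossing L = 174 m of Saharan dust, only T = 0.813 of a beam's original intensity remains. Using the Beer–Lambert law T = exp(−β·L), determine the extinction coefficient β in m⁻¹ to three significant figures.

Beer–Lambert: T = exp(−βL) ⇒ β = −ln(T)/L = −ln(0.813)/174 = 0.2070/174 = 0.00119 m⁻¹.

0.00119 m⁻¹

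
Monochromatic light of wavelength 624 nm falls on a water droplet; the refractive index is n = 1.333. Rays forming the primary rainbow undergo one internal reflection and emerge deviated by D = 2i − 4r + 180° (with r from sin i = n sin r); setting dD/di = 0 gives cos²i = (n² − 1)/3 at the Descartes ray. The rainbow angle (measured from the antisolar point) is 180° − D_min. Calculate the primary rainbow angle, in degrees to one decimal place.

cos²i = (1.77689 − 1)/3 = 0.25896; i = arccos(0.50888) = 59.410°.
sin r = sin 59.410°/1.333 = 0.64579; r = 40.225°.
D_min = 2·59.410° − 4·40.225° + 180° = 137.922°.
Rainbow angle = 180° − D_min = 42.078°.

42.1°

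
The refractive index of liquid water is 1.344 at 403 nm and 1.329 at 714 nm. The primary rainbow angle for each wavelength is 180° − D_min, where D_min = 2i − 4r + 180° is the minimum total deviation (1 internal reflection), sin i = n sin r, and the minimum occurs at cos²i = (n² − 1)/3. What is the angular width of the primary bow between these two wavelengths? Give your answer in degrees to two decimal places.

2.16°

At 403 nm (n = 1.344): cos²i = 0.26878 → i = 58.772°, r = 39.512°, D_min = 139.495°, rainbow angle = 40.505°.
At 714 nm (n = 1.329): cos²i = 0.25541 → i = 59.643°, r = 40.487°, D_min = 137.337°, rainbow angle = 42.663°.
Angular width = |40.505° − 42.663°| = 2.158°.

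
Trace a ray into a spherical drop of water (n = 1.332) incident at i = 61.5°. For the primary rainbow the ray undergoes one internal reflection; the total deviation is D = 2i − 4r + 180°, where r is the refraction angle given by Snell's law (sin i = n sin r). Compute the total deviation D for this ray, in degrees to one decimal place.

137.9°

sin r = sin 61.5° / 1.332 = 0.8788/1.332 = 0.6598; r = 41.28°.
D = 2·61.5° − 4·41.28° + 180° = 123.00° − 165.13° + 180° = 137.87°.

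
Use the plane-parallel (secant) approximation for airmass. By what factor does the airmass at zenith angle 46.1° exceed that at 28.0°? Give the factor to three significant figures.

1.27

X(46.1°)/X(28.0°) = sec 46.1° / sec 28.0° = cos 28.0° / cos 46.1° = 0.8829/0.6934 = 1.2734.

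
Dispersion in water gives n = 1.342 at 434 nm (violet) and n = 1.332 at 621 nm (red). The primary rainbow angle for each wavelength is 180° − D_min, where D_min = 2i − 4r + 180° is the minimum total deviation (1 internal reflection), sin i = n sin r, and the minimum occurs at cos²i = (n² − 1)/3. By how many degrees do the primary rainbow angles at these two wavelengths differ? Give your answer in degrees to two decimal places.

1.44°

At 434 nm (n = 1.342): cos²i = 0.26699 → i = 58.888°, r = 39.641°, D_min = 139.213°, rainbow angle = 40.787°.
At 621 nm (n = 1.332): cos²i = 0.25807 → i = 59.469°, r = 40.290°, D_min = 137.776°, rainbow angle = 42.224°.
Angular width = |40.787° − 42.224°| = 1.437°.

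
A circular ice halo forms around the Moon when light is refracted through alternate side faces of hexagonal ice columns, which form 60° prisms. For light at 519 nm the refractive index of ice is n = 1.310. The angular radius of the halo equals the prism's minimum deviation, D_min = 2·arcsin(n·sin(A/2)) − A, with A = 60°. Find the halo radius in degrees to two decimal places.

21.84°

n·sin(A/2) = 1.310 × sin 30° = 1.310 × 0.5000 = 0.6550.
D_min = 2·arcsin(0.6550) − 60° = 2 × 40.920° − 60° = 21.839°.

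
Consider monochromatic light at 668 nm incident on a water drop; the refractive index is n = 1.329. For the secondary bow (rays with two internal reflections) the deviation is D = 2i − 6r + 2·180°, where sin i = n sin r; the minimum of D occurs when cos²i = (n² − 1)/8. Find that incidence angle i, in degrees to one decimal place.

cos²i = (1.329² − 1)/8 = (1.76624 − 1)/8 = 0.09578.
cos i = 0.30948, so i = 71.972°.

72.0°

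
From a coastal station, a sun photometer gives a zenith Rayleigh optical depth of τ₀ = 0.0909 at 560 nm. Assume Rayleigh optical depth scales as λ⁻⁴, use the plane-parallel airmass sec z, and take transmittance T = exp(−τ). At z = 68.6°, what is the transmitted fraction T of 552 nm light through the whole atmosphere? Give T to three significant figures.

sec 68.6° = 2.7407.
τ = 0.0909 × (560/552)⁴ × 2.7407 = 0.0909 × 1.0592 × 2.7407 = 0.2639.
T = exp(−0.2639) = 0.7681.

0.768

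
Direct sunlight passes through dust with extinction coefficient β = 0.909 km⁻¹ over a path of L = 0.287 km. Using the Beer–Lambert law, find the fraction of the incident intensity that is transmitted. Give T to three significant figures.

0.770

τ = β·L = 0.909 × 0.287 = 0.2609.
T = exp(−0.2609) = 0.7704.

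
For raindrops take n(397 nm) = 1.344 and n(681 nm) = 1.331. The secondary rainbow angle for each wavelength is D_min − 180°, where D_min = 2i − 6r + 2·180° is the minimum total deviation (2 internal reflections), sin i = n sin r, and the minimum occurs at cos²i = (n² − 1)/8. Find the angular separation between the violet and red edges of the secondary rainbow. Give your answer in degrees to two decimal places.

At 397 nm (n = 1.344): cos²i = 0.10079 → i = 71.490°, r = 44.874°, D_min = 233.733°, rainbow angle = 53.733°.
At 681 nm (n = 1.331): cos²i = 0.09645 → i = 71.907°, r = 45.575°, D_min = 230.365°, rainbow angle = 50.365°.
Angular width = |53.733° − 50.365°| = 3.368°.

3.37°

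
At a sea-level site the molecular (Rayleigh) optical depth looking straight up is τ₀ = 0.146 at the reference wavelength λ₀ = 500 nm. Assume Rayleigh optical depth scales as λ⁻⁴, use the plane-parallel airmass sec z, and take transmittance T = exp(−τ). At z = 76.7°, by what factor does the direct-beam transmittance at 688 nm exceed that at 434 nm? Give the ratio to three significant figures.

Airmass: sec 76.7° = 4.3469.
τ(688 nm) = 0.146 × (500/688)⁴ × 4.3469 = 0.146 × 0.2789 × 4.3469 = 0.1770.
τ(434 nm) = 0.146 × (500/434)⁴ × 4.3469 = 0.146 × 1.7617 × 4.3469 = 1.1180.
T(688)/T(434) = exp(τ_B − τ_A) = exp(0.9410) = 2.5625.

2.56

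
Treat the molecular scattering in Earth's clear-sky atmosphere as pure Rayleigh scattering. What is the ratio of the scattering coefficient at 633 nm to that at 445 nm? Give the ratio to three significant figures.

0.244

Rayleigh scattering ∝ λ⁻⁴, so the ratio of coefficients is the inverse fourth power of the wavelength ratio.
σ(633)/σ(445) = (445/633)⁴ = (0.7030)⁴ = 0.2442.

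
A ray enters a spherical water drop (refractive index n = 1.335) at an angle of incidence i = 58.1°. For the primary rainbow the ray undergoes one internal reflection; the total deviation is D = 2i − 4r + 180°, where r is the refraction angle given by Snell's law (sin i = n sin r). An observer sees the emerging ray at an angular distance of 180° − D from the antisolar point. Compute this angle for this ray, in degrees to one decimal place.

sin r = sin 58.1° / 1.335 = 0.8490/1.335 = 0.6359; r = 39.49°.
D = 2·58.1° − 4·39.49° + 180° = 116.20° − 157.96° + 180° = 138.24°.
Angle from antisolar point = 180° − D = 41.76°.

41.8°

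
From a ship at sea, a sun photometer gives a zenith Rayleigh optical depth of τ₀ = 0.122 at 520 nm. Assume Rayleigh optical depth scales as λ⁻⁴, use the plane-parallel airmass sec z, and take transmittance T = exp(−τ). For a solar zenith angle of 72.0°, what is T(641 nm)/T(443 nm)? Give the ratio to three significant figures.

Airmass: sec 72.0° = 3.2361.
τ(641 nm) = 0.122 × (520/641)⁴ × 3.2361 = 0.122 × 0.4331 × 3.2361 = 0.1710.
τ(443 nm) = 0.122 × (520/443)⁴ × 3.2361 = 0.122 × 1.8984 × 3.2361 = 0.7495.
T(641)/T(443) = exp(τ_B − τ_A) = exp(0.5785) = 1.7834.

1.78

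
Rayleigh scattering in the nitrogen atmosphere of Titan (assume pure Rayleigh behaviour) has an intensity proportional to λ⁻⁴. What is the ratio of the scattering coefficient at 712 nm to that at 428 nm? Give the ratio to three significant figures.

0.131

Rayleigh scattering ∝ λ⁻⁴, so the ratio of coefficients is the inverse fourth power of the wavelength ratio.
σ(712)/σ(428) = (428/712)⁴ = (0.6011)⁴ = 0.1306.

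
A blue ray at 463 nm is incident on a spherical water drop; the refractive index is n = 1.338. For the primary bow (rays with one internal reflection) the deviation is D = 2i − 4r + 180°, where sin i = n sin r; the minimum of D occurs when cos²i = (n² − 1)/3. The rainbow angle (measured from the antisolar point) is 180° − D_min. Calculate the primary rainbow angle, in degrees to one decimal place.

cos²i = (1.79024 − 1)/3 = 0.26341; i = arccos(0.51324) = 59.120°.
sin r = sin 59.120°/1.338 = 0.64144; r = 39.899°.
D_min = 2·59.120° − 4·39.899° + 180° = 138.643°.
Rainbow angle = 180° − D_min = 41.357°.

41.4°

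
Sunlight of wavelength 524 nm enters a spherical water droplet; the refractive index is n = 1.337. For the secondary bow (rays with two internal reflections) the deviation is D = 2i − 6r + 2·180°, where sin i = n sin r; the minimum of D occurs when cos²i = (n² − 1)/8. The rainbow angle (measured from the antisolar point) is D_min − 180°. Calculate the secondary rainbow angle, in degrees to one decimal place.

cos²i = (1.78757 − 1)/8 = 0.09845; i = arccos(0.31376) = 71.714°.
sin r = sin 71.714°/1.337 = 0.71017; r = 45.249°.
D_min = 2·71.714° − 6·45.249° + 360° = 231.934°.
Rainbow angle = D_min − 180° = 51.934°.

51.9°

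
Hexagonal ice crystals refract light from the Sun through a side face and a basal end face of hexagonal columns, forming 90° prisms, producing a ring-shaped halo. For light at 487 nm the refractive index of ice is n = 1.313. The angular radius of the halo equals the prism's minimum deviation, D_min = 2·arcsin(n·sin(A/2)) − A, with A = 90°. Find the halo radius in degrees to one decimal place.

46.4°

n·sin(A/2) = 1.313 × sin 45° = 1.313 × 0.7071 = 0.9284.
D_min = 2·arcsin(0.9284) − 90° = 2 × 68.192° − 90° = 46.383°.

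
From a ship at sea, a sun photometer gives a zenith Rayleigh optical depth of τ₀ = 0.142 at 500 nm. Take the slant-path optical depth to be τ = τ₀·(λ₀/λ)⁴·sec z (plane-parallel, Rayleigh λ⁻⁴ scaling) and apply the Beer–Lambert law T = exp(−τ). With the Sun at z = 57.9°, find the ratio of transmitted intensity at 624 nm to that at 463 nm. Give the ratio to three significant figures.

Airmass: sec 57.9° = 1.8818.
τ(624 nm) = 0.142 × (500/624)⁴ × 1.8818 = 0.142 × 0.4122 × 1.8818 = 0.1102.
τ(463 nm) = 0.142 × (500/463)⁴ × 1.8818 = 0.142 × 1.3601 × 1.8818 = 0.3634.
T(624)/T(463) = exp(τ_B − τ_A) = exp(0.2533) = 1.2882.

1.29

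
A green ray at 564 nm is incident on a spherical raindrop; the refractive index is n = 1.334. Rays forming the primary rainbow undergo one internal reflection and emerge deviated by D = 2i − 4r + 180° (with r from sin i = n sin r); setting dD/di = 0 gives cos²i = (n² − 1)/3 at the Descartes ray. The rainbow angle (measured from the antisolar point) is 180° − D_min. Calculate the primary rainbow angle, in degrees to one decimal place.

41.9°

cos²i = (1.77956 − 1)/3 = 0.25985; i = arccos(0.50976) = 59.352°.
sin r = sin 59.352°/1.334 = 0.64492; r = 40.159°.
D_min = 2·59.352° − 4·40.159° + 180° = 138.067°.
Rainbow angle = 180° − D_min = 41.933°.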